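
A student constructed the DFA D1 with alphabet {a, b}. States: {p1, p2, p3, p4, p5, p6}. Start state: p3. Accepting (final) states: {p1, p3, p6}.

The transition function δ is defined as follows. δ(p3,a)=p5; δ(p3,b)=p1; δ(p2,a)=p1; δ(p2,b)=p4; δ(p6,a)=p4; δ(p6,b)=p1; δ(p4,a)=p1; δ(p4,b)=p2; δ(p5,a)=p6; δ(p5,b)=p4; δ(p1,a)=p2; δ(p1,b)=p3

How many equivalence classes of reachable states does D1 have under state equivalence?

2

Initial partition by acceptance: {p1,p3,p6} | {p2,p4,p5}.
No further refinement is possible. Final partition (2 blocks): {p1,p3,p6} | {p2,p4,p5}.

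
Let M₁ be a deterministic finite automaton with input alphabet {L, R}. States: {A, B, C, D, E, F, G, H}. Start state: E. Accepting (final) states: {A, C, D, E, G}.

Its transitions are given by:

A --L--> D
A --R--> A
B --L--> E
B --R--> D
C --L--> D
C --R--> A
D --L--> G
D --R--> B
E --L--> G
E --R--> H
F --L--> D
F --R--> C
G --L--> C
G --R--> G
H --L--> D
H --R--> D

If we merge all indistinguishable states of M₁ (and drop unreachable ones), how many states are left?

4

First remove the unreachable states {F}; 7 states remain.
P0 = {A,C,D,E,G} | {B,H}.
On input R, block {A,C,D,E,G} splits into {A,C,G} and {D,E}.
On input L, block {A,C,G} splits into {A,C} and {G}.
Stable partition: {A,C} | {B,H} | {D,E} | {G} — 4 equivalence classes.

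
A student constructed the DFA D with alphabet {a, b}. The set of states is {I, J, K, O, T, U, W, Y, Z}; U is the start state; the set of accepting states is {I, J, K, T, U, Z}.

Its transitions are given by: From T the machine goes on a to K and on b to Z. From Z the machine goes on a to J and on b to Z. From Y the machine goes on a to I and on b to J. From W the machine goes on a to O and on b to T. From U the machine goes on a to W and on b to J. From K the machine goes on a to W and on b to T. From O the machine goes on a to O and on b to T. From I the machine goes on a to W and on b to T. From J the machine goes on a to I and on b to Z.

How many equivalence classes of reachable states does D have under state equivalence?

4

States {Y} cannot be reached from the start state, so discard them.
Initial partition by acceptance: {I,J,K,T,U,Z} | {O,W}.
Split {I,J,K,T,U,Z} by δ(·,a) → {I,K,U} and {J,T,Z}.
Refine {J,T,Z} on symbol a: members go to different blocks, giving {J,T} and {Z}.
Stable partition: {I,K,U} | {O,W} | {J,T} | {Z} — 4 equivalence classes.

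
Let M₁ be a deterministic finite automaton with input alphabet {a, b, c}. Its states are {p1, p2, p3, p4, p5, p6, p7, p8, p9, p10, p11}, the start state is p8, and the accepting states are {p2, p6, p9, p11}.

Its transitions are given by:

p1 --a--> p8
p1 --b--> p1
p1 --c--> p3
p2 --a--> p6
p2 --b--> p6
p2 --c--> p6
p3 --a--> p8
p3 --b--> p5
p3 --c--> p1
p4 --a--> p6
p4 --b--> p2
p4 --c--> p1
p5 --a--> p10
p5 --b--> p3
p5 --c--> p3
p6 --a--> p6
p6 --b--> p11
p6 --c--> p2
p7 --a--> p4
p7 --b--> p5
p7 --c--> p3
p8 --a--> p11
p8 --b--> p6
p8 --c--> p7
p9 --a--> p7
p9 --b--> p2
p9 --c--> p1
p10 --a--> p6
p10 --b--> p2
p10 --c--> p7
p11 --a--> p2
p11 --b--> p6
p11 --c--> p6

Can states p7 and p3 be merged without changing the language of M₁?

First remove the unreachable states {p9}; 10 states remain.
Initial partition by acceptance: {p2,p6,p11} | {p1,p3,p4,p5,p7,p8,p10}.
On input a, block {p1,p3,p4,p5,p7,p8,p10} splits into {p1,p3,p5,p7} and {p4,p8,p10}.
Stable partition: {p2,p6,p11} | {p1,p3,p5,p7} | {p4,p8,p10} — 3 equivalence classes.
p7 and p3 lie in the same block of the stable partition, so they are equivalent — no string distinguishes them.

Yes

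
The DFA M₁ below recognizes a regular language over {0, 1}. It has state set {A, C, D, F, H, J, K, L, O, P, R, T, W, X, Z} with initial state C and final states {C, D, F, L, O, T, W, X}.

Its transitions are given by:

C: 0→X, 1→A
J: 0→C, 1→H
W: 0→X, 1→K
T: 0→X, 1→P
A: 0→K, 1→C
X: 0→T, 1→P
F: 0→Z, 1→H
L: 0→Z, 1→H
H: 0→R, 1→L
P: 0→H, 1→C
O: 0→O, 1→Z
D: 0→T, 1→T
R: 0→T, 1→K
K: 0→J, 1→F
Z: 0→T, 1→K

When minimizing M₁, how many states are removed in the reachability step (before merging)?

No path from C leads to D, O, W; the other 12 states are all reachable.

3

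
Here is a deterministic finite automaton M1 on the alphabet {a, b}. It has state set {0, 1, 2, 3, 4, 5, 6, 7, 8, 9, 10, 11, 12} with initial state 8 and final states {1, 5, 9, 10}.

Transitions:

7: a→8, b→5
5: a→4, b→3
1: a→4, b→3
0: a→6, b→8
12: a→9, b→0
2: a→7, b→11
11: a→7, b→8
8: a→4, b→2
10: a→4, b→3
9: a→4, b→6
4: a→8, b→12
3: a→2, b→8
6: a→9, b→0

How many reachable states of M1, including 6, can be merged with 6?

2

Reachable states from the start: {0,2,3,4,5,6,7,8,9,11,12}. Unreachable: {1,10} — drop them.
Initial partition by acceptance: {5,9} | {0,2,3,4,6,7,8,11,12}.
On input a, block {0,2,3,4,6,7,8,11,12} splits into {0,2,3,4,7,8,11} and {6,12}.
Refine {5,9} on symbol b: members go to different blocks, giving {5} and {9}.
On input a, block {0,2,3,4,7,8,11} splits into {2,3,4,7,8,11} and {0}.
On input b, block {2,3,4,7,8,11} splits into {2,3,8,11} and {4} and {7}.
Refine {2,3,8,11} on symbol a: members go to different blocks, giving {2,11} and {3} and {8}.
Refine {2,11} on symbol b: members go to different blocks, giving {2} and {11}.
The partition is now stable with 10 blocks: {5} | {2} | {6,12} | {9} | {0} | {4} | {7} | {3} | {8} | {11}.
The equivalence class containing 6 is {6,12}, of size 2.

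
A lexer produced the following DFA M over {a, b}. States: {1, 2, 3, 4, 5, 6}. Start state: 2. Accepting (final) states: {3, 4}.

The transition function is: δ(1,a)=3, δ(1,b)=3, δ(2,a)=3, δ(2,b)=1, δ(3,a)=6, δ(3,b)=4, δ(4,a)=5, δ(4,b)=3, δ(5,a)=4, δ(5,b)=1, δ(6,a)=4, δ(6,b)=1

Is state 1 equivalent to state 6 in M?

Every state is reachable, so we keep all 6.
P0 = {3,4} | {1,2,5,6}.
Split {1,2,5,6} by δ(·,b) → {2,5,6} and {1}.
No further refinement is possible. Final partition (3 blocks): {3,4} | {2,5,6} | {1}.
1 and 6 end up in different blocks, so they are distinguishable. For instance, the string 'b' is accepted from only 1.

No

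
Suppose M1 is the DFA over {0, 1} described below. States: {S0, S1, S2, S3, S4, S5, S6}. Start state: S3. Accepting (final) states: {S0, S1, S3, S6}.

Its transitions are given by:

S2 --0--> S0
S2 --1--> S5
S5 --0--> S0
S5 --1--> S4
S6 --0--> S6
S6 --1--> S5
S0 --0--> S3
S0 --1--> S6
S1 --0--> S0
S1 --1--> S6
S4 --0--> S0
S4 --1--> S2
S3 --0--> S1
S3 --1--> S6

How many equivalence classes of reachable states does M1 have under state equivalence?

Every state is reachable, so we keep all 7.
P0 = {S0,S1,S3,S6} | {S2,S4,S5}.
Split {S0,S1,S3,S6} by δ(·,1) → {S0,S1,S3} and {S6}.
Stable partition: {S0,S1,S3} | {S2,S4,S5} | {S6} — 3 equivalence classes.

3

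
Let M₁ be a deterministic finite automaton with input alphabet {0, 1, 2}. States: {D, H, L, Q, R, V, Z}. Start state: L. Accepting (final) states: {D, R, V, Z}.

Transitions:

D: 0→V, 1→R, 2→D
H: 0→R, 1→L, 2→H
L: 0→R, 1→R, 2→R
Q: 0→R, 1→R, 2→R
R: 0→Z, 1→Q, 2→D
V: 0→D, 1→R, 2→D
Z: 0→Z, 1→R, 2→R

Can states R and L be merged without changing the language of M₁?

First remove the unreachable states {H}; 6 states remain.
P0 = {D,R,V,Z} | {L,Q}.
Split {D,R,V,Z} by δ(·,1) → {D,V,Z} and {R}.
Refine {D,V,Z} on symbol 2: members go to different blocks, giving {D,V} and {Z}.
Stable partition: {D,V} | {L,Q} | {R} | {Z} — 4 equivalence classes.
R and L end up in different blocks, so they are distinguishable. For instance, the string 'ε' is accepted from only R.

No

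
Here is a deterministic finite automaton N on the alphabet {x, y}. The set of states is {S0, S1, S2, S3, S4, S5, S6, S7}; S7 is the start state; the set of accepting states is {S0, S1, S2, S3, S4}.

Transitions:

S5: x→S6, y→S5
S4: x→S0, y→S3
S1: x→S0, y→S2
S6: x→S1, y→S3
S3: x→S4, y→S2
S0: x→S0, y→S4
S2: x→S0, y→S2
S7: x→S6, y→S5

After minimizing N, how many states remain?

All states are reachable from the start state.
Initial partition by acceptance: {S0,S1,S2,S3,S4} | {S5,S6,S7}.
Refine {S5,S6,S7} on symbol x: members go to different blocks, giving {S5,S7} and {S6}.
The partition is now stable with 3 blocks: {S0,S1,S2,S3,S4} | {S5,S7} | {S6}.

3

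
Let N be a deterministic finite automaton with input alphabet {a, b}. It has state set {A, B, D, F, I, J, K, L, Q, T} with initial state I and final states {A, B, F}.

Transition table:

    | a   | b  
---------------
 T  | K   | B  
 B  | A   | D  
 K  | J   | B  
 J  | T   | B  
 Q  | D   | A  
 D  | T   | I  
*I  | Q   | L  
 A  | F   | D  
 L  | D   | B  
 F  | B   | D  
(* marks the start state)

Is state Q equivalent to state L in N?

All states are reachable from the start state.
Start with accepting vs non-accepting: {A,B,F} | {D,I,J,K,L,Q,T}.
Split {D,I,J,K,L,Q,T} by δ(·,b) → {J,K,L,Q,T} and {D,I}.
On input a, block {J,K,L,Q,T} splits into {J,K,T} and {L,Q}.
Refine {D,I} on symbol a: members go to different blocks, giving {I} and {D}.
No further refinement is possible. Final partition (5 blocks): {A,B,F} | {J,K,T} | {I} | {L,Q} | {D}.
Q and L lie in the same block of the stable partition, so they are equivalent — no string distinguishes them.

Yes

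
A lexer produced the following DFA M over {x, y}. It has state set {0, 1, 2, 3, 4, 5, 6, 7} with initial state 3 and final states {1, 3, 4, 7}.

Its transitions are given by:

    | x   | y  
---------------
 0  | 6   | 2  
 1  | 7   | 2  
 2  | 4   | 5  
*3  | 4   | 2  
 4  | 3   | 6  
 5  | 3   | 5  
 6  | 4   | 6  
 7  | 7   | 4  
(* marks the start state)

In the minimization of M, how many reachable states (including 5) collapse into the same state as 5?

First remove the unreachable states {0,1,7}; 5 states remain.
P0 = {3,4} | {2,5,6}.
Stable partition: {3,4} | {2,5,6} — 2 equivalence classes.
The equivalence class containing 5 is {2,5,6}, of size 3.

3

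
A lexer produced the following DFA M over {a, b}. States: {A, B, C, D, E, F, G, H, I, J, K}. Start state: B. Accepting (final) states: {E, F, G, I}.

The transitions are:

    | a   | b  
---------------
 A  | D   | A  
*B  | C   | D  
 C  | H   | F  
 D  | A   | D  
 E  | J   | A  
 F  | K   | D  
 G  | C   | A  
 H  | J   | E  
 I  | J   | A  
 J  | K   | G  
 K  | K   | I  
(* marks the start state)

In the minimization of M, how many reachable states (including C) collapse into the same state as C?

4

Start with accepting vs non-accepting: {E,F,G,I} | {A,B,C,D,H,J,K}.
Refine {A,B,C,D,H,J,K} on symbol b: members go to different blocks, giving {C,H,J,K} and {A,B,D}.
Split {A,B,D} by δ(·,a) → {A,D} and {B}.
No further refinement is possible. Final partition (4 blocks): {E,F,G,I} | {C,H,J,K} | {A,D} | {B}.
State C belongs to the block {C,H,J,K}, which has 4 states.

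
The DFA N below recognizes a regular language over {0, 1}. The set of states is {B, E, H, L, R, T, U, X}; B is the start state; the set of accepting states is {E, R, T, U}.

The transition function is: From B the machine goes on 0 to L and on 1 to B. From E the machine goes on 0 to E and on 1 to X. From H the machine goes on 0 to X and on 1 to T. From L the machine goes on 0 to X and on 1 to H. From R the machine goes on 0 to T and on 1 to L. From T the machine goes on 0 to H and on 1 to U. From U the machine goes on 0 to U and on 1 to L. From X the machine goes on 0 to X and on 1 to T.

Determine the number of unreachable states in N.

Starting at B and following transitions, the reachable set is {B, H, L, T, U, X}. That leaves E, R unreachable — 2 in total.

2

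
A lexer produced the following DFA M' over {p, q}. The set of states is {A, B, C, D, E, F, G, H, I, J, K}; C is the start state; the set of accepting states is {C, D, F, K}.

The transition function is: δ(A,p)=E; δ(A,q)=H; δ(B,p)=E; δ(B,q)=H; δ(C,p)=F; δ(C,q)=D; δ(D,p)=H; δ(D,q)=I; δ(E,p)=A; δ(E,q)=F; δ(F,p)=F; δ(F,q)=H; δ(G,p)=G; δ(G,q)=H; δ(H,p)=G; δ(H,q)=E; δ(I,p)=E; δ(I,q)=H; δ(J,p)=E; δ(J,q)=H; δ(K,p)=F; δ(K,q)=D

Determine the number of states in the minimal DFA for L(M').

7

First remove the unreachable states {B,J,K}; 8 states remain.
P0 = {C,D,F} | {A,E,G,H,I}.
Refine {C,D,F} on symbol p: members go to different blocks, giving {C,F} and {D}.
On input q, block {C,F} splits into {C} and {F}.
On input q, block {A,E,G,H,I} splits into {A,G,H,I} and {E}.
Split {A,G,H,I} by δ(·,p) → {A,I} and {G,H}.
Split {G,H} by δ(·,q) → {G} and {H}.
No further refinement is possible. Final partition (7 blocks): {C} | {A,I} | {D} | {F} | {E} | {G} | {H}.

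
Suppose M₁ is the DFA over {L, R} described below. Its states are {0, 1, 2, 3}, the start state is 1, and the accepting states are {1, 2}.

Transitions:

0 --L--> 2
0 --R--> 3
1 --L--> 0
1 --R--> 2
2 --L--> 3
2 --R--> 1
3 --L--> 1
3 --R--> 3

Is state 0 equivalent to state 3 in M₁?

Yes

Every state is reachable, so we keep all 4.
P0 = {1,2} | {0,3}.
No further refinement is possible. Final partition (2 blocks): {1,2} | {0,3}.
0 and 3 lie in the same block of the stable partition, so they are equivalent — no string distinguishes them.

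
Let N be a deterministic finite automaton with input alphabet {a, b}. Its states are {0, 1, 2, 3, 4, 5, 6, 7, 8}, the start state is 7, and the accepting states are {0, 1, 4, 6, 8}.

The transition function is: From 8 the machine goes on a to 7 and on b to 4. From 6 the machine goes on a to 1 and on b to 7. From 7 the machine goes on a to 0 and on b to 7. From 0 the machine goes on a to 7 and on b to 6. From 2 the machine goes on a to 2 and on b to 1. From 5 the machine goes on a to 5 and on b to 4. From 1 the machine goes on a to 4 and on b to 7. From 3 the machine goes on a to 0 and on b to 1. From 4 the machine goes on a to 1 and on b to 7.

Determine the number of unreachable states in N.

No path from 7 leads to 2, 3, 5, 8; the other 5 states are all reachable.

4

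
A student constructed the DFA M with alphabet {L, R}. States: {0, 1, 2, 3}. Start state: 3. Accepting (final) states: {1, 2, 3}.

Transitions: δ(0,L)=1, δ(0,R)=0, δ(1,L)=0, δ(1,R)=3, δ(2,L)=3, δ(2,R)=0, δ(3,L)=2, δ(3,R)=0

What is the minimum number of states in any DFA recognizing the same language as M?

All states are reachable from the start state.
Start with accepting vs non-accepting: {1,2,3} | {0}.
Refine {1,2,3} on symbol L: members go to different blocks, giving {2,3} and {1}.
The partition is now stable with 3 blocks: {2,3} | {0} | {1}.

3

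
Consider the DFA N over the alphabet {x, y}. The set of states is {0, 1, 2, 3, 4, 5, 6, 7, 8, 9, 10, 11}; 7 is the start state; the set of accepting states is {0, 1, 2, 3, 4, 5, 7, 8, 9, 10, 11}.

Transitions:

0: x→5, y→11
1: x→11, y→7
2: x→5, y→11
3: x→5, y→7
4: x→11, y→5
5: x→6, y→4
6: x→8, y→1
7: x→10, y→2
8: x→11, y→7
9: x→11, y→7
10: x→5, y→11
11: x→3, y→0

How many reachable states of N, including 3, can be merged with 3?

First remove the unreachable states {9}; 11 states remain.
Start with accepting vs non-accepting: {0,1,2,3,4,5,7,8,10,11} | {6}.
Refine {0,1,2,3,4,5,7,8,10,11} on symbol x: members go to different blocks, giving {0,1,2,3,4,7,8,10,11} and {5}.
Refine {0,1,2,3,4,7,8,10,11} on symbol x: members go to different blocks, giving {1,4,7,8,11} and {0,2,3,10}.
Refine {1,4,7,8,11} on symbol x: members go to different blocks, giving {1,4,8} and {7,11}.
Split {1,4,8} by δ(·,y) → {1,8} and {4}.
No further refinement is possible. Final partition (6 blocks): {1,8} | {6} | {5} | {0,2,3,10} | {7,11} | {4}.
State 3 belongs to the block {0,2,3,10}, which has 4 states.

4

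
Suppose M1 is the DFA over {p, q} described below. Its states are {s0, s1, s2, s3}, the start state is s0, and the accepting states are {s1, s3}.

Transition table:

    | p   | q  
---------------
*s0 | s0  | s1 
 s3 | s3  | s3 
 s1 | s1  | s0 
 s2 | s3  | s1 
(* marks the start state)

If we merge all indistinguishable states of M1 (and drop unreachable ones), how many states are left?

States {s2,s3} cannot be reached from the start state, so discard them.
Start with accepting vs non-accepting: {s1} | {s0}.
The partition is now stable with 2 blocks: {s1} | {s0}.

2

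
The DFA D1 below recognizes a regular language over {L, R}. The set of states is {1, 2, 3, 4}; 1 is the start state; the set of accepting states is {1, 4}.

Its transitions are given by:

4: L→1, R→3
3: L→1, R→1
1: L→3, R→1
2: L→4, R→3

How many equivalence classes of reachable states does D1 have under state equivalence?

2

First remove the unreachable states {2,4}; 2 states remain.
P0 = {1} | {3}.
Stable partition: {1} | {3} — 2 equivalence classes.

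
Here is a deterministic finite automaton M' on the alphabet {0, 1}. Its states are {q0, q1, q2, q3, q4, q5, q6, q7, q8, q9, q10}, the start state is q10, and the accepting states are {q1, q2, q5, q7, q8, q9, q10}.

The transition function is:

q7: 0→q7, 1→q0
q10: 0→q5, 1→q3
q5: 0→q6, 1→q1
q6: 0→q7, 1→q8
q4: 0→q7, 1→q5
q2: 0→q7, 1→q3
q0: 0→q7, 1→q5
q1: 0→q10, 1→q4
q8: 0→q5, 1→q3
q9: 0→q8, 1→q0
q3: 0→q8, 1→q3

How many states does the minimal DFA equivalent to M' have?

7

Reachable states from the start: {q0,q1,q3,q4,q5,q6,q7,q8,q10}. Unreachable: {q2,q9} — drop them.
P0 = {q1,q5,q7,q8,q10} | {q0,q3,q4,q6}.
Split {q1,q5,q7,q8,q10} by δ(·,0) → {q1,q7,q8,q10} and {q5}.
Refine {q1,q7,q8,q10} on symbol 0: members go to different blocks, giving {q1,q7} and {q8,q10}.
Split {q1,q7} by δ(·,0) → {q1} and {q7}.
Refine {q0,q3,q4,q6} on symbol 0: members go to different blocks, giving {q0,q4,q6} and {q3}.
On input 1, block {q0,q4,q6} splits into {q0,q4} and {q6}.
The partition is now stable with 7 blocks: {q1} | {q0,q4} | {q5} | {q8,q10} | {q7} | {q3} | {q6}.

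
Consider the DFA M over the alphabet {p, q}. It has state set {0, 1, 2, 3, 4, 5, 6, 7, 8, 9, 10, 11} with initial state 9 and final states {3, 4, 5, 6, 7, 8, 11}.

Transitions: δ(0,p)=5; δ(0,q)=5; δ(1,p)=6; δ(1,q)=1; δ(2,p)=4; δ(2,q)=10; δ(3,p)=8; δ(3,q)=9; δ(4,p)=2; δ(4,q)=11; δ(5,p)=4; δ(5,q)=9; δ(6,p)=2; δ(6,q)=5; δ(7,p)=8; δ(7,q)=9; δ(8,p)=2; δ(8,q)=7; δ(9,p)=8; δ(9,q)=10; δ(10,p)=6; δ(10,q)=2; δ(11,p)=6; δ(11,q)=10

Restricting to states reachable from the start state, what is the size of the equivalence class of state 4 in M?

Reachable states from the start: {2,4,5,6,7,8,9,10,11}. Unreachable: {0,1,3} — drop them.
Start with accepting vs non-accepting: {4,5,6,7,8,11} | {2,9,10}.
On input p, block {4,5,6,7,8,11} splits into {4,6,8} and {5,7,11}.
The partition is now stable with 3 blocks: {4,6,8} | {2,9,10} | {5,7,11}.
State 4 belongs to the block {4,6,8}, which has 3 states.

3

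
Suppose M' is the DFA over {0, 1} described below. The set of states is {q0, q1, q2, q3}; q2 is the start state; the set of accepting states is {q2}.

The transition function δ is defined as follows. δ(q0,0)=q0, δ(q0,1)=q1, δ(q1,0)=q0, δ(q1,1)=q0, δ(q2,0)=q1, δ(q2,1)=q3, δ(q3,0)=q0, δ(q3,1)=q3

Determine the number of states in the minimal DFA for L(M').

2

Every state is reachable, so we keep all 4.
Initial partition by acceptance: {q2} | {q0,q1,q3}.
No further refinement is possible. Final partition (2 blocks): {q2} | {q0,q1,q3}.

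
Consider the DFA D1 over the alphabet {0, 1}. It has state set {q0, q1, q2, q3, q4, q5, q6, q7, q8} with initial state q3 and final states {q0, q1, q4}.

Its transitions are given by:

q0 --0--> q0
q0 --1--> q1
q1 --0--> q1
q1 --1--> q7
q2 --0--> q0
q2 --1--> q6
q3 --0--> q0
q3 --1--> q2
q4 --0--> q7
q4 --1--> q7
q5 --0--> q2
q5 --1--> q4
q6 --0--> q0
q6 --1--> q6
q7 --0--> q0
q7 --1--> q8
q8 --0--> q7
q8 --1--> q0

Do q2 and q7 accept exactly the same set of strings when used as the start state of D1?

No

Reachable states from the start: {q0,q1,q2,q3,q6,q7,q8}. Unreachable: {q4,q5} — drop them.
Initial partition by acceptance: {q0,q1} | {q2,q3,q6,q7,q8}.
Split {q0,q1} by δ(·,1) → {q0} and {q1}.
Split {q2,q3,q6,q7,q8} by δ(·,0) → {q2,q3,q6,q7} and {q8}.
Split {q2,q3,q6,q7} by δ(·,1) → {q2,q3,q6} and {q7}.
The partition is now stable with 5 blocks: {q0} | {q2,q3,q6} | {q1} | {q8} | {q7}.
q2 and q7 end up in different blocks, so they are distinguishable. For instance, the string '10' is accepted from only q2.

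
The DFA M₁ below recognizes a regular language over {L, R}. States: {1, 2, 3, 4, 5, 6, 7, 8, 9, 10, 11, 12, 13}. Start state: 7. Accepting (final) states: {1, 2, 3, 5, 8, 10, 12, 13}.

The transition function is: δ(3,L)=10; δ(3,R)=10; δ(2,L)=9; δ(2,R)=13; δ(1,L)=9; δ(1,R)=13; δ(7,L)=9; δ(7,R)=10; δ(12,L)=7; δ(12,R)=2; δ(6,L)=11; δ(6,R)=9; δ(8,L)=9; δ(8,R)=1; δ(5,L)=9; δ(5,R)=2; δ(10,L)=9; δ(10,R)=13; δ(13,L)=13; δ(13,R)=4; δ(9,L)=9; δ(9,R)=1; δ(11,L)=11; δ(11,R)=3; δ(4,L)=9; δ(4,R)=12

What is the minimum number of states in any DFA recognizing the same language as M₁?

Reachable states from the start: {1,2,4,7,9,10,12,13}. Unreachable: {3,5,6,8,11} — drop them.
P0 = {1,2,10,12,13} | {4,7,9}.
On input L, block {1,2,10,12,13} splits into {1,2,10,12} and {13}.
Split {1,2,10,12} by δ(·,R) → {1,2,10} and {12}.
Split {4,7,9} by δ(·,R) → {7,9} and {4}.
The partition is now stable with 5 blocks: {1,2,10} | {7,9} | {13} | {12} | {4}.

5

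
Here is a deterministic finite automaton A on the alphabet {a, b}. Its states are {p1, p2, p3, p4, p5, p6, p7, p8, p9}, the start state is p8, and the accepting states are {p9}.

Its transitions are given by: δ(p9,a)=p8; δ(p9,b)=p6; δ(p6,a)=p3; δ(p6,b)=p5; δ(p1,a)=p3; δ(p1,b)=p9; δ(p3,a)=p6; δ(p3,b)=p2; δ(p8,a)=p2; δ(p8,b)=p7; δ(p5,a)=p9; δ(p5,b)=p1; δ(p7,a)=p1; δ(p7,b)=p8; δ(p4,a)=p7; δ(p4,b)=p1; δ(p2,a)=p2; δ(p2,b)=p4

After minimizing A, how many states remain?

9

Initial partition by acceptance: {p9} | {p1,p2,p3,p4,p5,p6,p7,p8}.
Split {p1,p2,p3,p4,p5,p6,p7,p8} by δ(·,a) → {p1,p2,p3,p4,p6,p7,p8} and {p5}.
Split {p1,p2,p3,p4,p6,p7,p8} by δ(·,b) → {p2,p3,p4,p7,p8} and {p1} and {p6}.
Split {p2,p3,p4,p7,p8} by δ(·,a) → {p2,p4,p8} and {p3} and {p7}.
Split {p2,p4,p8} by δ(·,a) → {p2,p8} and {p4}.
Refine {p2,p8} on symbol b: members go to different blocks, giving {p2} and {p8}.
Stable partition: {p9} | {p2} | {p5} | {p1} | {p6} | {p3} | {p7} | {p4} | {p8} — 9 equivalence classes.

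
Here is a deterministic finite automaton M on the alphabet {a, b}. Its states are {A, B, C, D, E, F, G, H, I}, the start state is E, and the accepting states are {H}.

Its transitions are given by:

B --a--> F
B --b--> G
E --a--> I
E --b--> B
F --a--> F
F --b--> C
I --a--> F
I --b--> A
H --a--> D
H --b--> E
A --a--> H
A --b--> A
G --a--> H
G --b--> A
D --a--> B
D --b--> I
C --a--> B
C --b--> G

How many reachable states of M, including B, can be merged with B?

Every state is reachable, so we keep all 9.
Start with accepting vs non-accepting: {H} | {A,B,C,D,E,F,G,I}.
Split {A,B,C,D,E,F,G,I} by δ(·,a) → {B,C,D,E,F,I} and {A,G}.
Refine {B,C,D,E,F,I} on symbol b: members go to different blocks, giving {B,C,I} and {D,E,F}.
On input a, block {B,C,I} splits into {B,I} and {C}.
Refine {D,E,F} on symbol a: members go to different blocks, giving {D,E} and {F}.
The partition is now stable with 6 blocks: {H} | {B,I} | {A,G} | {D,E} | {C} | {F}.
The equivalence class containing B is {B,I}, of size 2.

2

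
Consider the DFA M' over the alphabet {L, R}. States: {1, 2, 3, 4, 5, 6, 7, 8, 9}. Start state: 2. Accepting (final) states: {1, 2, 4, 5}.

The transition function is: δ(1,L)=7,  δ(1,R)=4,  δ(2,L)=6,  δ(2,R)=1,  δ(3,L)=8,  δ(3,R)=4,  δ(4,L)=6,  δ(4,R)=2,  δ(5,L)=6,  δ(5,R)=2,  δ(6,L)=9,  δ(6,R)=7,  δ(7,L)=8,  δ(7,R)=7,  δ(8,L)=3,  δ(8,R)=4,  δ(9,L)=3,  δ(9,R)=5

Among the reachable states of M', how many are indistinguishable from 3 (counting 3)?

All states are reachable from the start state.
Start with accepting vs non-accepting: {1,2,4,5} | {3,6,7,8,9}.
On input R, block {3,6,7,8,9} splits into {3,8,9} and {6,7}.
The partition is now stable with 3 blocks: {1,2,4,5} | {3,8,9} | {6,7}.
The equivalence class containing 3 is {3,8,9}, of size 3.

3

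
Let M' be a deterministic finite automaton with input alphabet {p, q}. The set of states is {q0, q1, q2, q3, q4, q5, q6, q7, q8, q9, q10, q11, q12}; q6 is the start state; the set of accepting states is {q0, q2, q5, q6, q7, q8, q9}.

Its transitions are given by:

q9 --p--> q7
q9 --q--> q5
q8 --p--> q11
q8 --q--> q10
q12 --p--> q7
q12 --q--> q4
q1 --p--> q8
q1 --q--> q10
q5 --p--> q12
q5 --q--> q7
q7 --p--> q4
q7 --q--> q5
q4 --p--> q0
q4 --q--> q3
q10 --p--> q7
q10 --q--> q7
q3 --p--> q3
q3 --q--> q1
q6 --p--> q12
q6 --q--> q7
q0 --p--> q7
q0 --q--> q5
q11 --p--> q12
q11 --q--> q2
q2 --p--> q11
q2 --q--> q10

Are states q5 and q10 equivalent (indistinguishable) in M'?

States {q9} cannot be reached from the start state, so discard them.
Initial partition by acceptance: {q0,q2,q5,q6,q7,q8} | {q1,q3,q4,q10,q11,q12}.
Split {q0,q2,q5,q6,q7,q8} by δ(·,p) → {q2,q5,q6,q7,q8} and {q0}.
Split {q2,q5,q6,q7,q8} by δ(·,q) → {q5,q6,q7} and {q2,q8}.
On input p, block {q1,q3,q4,q10,q11,q12} splits into {q3,q11} and {q10,q12} and {q1} and {q4}.
Split {q5,q6,q7} by δ(·,p) → {q5,q6} and {q7}.
On input p, block {q3,q11} splits into {q3} and {q11}.
On input q, block {q10,q12} splits into {q10} and {q12}.
Stable partition: {q5,q6} | {q3} | {q0} | {q2,q8} | {q10} | {q1} | {q4} | {q7} | {q11} | {q12} — 10 equivalence classes.
q5 and q10 end up in different blocks, so they are distinguishable. For instance, the string 'ε' is accepted from only q5.

No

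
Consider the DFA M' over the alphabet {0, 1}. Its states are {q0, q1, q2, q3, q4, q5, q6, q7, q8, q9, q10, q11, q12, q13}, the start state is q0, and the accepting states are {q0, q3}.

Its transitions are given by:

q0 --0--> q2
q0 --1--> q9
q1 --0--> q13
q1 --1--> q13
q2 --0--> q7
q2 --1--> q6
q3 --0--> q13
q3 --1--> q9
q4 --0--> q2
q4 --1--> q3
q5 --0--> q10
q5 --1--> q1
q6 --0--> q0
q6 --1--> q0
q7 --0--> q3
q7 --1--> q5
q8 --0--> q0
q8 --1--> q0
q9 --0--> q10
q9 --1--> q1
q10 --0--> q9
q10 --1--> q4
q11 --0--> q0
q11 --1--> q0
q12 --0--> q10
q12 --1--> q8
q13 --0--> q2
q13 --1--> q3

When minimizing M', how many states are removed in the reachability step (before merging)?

BFS from q0 reaches {q0, q1, q2, q3, q4, q5, q6, q7, q9, q10, q13}; the 3 state(s) q8, q11, q12 are never visited.

3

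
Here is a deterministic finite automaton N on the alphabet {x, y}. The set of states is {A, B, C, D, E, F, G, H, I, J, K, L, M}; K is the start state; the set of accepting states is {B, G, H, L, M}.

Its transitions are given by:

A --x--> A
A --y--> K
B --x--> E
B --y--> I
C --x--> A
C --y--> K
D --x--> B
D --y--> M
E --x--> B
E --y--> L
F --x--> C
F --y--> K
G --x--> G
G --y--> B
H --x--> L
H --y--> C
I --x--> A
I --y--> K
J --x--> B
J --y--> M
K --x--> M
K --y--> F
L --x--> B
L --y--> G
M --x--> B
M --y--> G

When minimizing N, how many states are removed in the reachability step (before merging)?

3

Starting at K and following transitions, the reachable set is {A, B, C, E, F, G, I, K, L, M}. That leaves D, H, J unreachable — 3 in total.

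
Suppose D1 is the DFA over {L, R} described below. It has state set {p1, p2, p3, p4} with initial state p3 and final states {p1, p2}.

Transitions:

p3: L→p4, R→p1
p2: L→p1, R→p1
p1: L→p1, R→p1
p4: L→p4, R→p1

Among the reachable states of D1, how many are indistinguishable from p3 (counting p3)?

2

First remove the unreachable states {p2}; 3 states remain.
Start with accepting vs non-accepting: {p1} | {p3,p4}.
Stable partition: {p1} | {p3,p4} — 2 equivalence classes.
State p3 belongs to the block {p3,p4}, which has 2 states.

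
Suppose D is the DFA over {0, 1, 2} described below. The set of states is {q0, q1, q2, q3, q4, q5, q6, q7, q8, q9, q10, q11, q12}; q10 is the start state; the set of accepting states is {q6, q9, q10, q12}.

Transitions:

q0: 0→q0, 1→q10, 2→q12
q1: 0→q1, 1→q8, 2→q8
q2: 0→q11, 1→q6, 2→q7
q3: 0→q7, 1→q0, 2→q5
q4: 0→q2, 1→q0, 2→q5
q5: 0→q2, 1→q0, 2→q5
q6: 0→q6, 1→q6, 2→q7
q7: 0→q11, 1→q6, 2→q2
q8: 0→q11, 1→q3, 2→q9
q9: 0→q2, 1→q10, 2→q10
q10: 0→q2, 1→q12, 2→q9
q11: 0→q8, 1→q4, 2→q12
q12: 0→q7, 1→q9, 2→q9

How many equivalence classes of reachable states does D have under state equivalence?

6

States {q1} cannot be reached from the start state, so discard them.
Initial partition by acceptance: {q6,q9,q10,q12} | {q0,q2,q3,q4,q5,q7,q8,q11}.
On input 0, block {q6,q9,q10,q12} splits into {q9,q10,q12} and {q6}.
Split {q0,q2,q3,q4,q5,q7,q8,q11} by δ(·,1) → {q3,q4,q5,q8,q11} and {q2,q7} and {q0}.
Refine {q3,q4,q5,q8,q11} on symbol 0: members go to different blocks, giving {q3,q4,q5} and {q8,q11}.
The partition is now stable with 6 blocks: {q9,q10,q12} | {q3,q4,q5} | {q6} | {q2,q7} | {q0} | {q8,q11}.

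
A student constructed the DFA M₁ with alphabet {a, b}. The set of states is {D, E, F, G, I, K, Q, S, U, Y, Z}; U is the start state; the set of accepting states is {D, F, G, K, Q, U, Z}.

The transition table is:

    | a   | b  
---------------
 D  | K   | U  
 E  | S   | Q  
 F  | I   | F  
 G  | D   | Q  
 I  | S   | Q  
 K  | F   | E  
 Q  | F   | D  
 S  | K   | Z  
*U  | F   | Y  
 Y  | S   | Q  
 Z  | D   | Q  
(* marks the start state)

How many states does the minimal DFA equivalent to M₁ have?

Reachable states from the start: {D,E,F,I,K,Q,S,U,Y,Z}. Unreachable: {G} — drop them.
Start with accepting vs non-accepting: {D,F,K,Q,U,Z} | {E,I,S,Y}.
Split {D,F,K,Q,U,Z} by δ(·,a) → {D,K,Q,U,Z} and {F}.
On input a, block {D,K,Q,U,Z} splits into {K,Q,U} and {D,Z}.
Split {K,Q,U} by δ(·,b) → {K,U} and {Q}.
On input a, block {E,I,S,Y} splits into {E,I,Y} and {S}.
Refine {D,Z} on symbol a: members go to different blocks, giving {D} and {Z}.
No further refinement is possible. Final partition (7 blocks): {K,U} | {E,I,Y} | {F} | {D} | {Q} | {S} | {Z}.

7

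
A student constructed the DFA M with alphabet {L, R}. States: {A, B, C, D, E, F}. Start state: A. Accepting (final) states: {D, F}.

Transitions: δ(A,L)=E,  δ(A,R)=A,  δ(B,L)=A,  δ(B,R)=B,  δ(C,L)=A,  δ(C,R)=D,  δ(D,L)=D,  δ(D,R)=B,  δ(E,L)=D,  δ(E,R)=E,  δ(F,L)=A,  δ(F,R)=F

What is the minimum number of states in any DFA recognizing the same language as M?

States {C,F} cannot be reached from the start state, so discard them.
Start with accepting vs non-accepting: {D} | {A,B,E}.
Split {A,B,E} by δ(·,L) → {A,B} and {E}.
Refine {A,B} on symbol L: members go to different blocks, giving {A} and {B}.
Stable partition: {D} | {A} | {E} | {B} — 4 equivalence classes.

4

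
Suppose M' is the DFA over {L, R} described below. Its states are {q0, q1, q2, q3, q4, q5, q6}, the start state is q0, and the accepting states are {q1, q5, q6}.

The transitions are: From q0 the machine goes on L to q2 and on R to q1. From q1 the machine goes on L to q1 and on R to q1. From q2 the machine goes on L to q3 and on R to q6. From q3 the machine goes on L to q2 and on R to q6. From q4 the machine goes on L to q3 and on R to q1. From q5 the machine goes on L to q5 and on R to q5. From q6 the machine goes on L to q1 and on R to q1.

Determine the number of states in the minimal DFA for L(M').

First remove the unreachable states {q4,q5}; 5 states remain.
Start with accepting vs non-accepting: {q1,q6} | {q0,q2,q3}.
Stable partition: {q1,q6} | {q0,q2,q3} — 2 equivalence classes.

2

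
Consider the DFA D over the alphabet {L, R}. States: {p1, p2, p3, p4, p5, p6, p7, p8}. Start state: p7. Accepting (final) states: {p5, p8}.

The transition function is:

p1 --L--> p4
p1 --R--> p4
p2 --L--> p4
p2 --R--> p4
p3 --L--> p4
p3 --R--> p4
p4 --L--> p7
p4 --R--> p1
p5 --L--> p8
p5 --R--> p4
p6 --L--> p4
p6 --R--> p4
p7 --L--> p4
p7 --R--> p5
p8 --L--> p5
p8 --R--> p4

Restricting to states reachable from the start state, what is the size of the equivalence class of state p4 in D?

States {p2,p3,p6} cannot be reached from the start state, so discard them.
Initial partition by acceptance: {p5,p8} | {p1,p4,p7}.
Split {p1,p4,p7} by δ(·,R) → {p1,p4} and {p7}.
On input L, block {p1,p4} splits into {p1} and {p4}.
Stable partition: {p5,p8} | {p1} | {p7} | {p4} — 4 equivalence classes.
State p4 belongs to the block {p4}, which has 1 states.

1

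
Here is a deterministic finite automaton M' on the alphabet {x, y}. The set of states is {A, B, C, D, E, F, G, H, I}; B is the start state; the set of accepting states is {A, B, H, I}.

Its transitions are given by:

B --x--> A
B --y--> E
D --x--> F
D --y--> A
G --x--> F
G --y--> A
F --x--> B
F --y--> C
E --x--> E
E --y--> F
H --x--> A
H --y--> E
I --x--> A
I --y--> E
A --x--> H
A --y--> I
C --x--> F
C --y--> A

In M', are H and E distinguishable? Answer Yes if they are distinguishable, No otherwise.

Yes

States {D,G} cannot be reached from the start state, so discard them.
Initial partition by acceptance: {A,B,H,I} | {C,E,F}.
On input y, block {A,B,H,I} splits into {B,H,I} and {A}.
On input x, block {C,E,F} splits into {C,E} and {F}.
Refine {C,E} on symbol x: members go to different blocks, giving {C} and {E}.
No further refinement is possible. Final partition (5 blocks): {B,H,I} | {C} | {A} | {F} | {E}.
H and E end up in different blocks, so they are distinguishable. For instance, the string 'ε' is accepted from only H.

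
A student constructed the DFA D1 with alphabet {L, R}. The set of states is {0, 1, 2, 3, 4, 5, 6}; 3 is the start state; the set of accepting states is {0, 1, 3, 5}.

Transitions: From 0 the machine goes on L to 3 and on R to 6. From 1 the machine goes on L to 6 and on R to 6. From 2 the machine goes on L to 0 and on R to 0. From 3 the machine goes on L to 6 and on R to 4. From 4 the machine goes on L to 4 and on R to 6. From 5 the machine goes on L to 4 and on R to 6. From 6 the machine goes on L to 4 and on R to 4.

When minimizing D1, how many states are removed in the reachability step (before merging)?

4

No path from 3 leads to 0, 1, 2, 5; the other 3 states are all reachable.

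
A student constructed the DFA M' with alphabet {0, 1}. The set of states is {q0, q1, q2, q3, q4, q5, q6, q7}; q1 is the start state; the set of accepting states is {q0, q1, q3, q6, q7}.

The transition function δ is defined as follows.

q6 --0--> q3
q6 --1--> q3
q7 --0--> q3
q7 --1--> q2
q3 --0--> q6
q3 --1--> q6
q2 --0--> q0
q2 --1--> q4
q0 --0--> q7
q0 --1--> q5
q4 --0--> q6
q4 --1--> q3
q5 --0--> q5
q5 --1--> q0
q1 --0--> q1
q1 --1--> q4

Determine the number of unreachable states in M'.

4

BFS from q1 reaches {q1, q3, q4, q6}; the 4 state(s) q0, q2, q5, q7 are never visited.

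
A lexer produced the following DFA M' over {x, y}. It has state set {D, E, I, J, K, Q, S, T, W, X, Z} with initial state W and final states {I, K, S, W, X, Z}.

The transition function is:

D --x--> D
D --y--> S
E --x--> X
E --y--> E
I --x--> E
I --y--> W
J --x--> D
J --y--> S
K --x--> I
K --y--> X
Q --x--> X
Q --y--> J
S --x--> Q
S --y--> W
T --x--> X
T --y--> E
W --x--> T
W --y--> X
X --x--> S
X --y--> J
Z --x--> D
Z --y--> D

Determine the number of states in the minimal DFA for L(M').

First remove the unreachable states {I,K,Z}; 8 states remain.
Start with accepting vs non-accepting: {S,W,X} | {D,E,J,Q,T}.
Refine {S,W,X} on symbol x: members go to different blocks, giving {S,W} and {X}.
On input y, block {S,W} splits into {S} and {W}.
On input x, block {D,E,J,Q,T} splits into {E,Q,T} and {D,J}.
Split {E,Q,T} by δ(·,y) → {E,T} and {Q}.
Stable partition: {S} | {E,T} | {X} | {W} | {D,J} | {Q} — 6 equivalence classes.

6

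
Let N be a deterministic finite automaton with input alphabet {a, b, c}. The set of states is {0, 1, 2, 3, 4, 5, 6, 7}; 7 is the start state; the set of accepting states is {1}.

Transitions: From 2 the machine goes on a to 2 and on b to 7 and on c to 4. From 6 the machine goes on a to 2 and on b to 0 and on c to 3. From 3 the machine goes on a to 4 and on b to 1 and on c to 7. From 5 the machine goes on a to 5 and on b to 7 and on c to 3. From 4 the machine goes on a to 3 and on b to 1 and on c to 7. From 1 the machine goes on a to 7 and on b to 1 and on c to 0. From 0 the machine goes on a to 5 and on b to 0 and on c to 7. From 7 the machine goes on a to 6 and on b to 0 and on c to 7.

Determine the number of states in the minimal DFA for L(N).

4

Start with accepting vs non-accepting: {1} | {0,2,3,4,5,6,7}.
Refine {0,2,3,4,5,6,7} on symbol b: members go to different blocks, giving {0,2,5,6,7} and {3,4}.
On input c, block {0,2,5,6,7} splits into {2,5,6} and {0,7}.
No further refinement is possible. Final partition (4 blocks): {1} | {2,5,6} | {3,4} | {0,7}.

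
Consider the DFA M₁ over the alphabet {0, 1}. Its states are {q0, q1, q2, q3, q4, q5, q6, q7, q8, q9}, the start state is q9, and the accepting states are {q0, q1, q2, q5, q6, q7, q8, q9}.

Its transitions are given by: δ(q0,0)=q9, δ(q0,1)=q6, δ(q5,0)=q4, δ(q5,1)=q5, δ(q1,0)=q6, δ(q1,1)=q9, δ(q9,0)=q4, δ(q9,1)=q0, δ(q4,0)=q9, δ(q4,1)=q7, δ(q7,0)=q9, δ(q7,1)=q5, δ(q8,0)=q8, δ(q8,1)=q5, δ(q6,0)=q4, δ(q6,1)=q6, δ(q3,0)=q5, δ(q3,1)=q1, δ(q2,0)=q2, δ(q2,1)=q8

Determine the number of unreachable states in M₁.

No path from q9 leads to q1, q2, q3, q8; the other 6 states are all reachable.

4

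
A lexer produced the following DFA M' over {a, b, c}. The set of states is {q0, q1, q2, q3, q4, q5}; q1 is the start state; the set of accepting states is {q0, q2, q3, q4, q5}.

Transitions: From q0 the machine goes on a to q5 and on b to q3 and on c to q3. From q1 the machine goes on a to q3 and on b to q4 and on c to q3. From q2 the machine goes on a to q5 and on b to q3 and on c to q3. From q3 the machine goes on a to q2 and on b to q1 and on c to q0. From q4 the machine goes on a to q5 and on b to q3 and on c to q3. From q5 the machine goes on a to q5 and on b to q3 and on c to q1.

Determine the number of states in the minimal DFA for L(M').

All states are reachable from the start state.
P0 = {q0,q2,q3,q4,q5} | {q1}.
On input b, block {q0,q2,q3,q4,q5} splits into {q0,q2,q4,q5} and {q3}.
Refine {q0,q2,q4,q5} on symbol c: members go to different blocks, giving {q0,q2,q4} and {q5}.
No further refinement is possible. Final partition (4 blocks): {q0,q2,q4} | {q1} | {q3} | {q5}.

4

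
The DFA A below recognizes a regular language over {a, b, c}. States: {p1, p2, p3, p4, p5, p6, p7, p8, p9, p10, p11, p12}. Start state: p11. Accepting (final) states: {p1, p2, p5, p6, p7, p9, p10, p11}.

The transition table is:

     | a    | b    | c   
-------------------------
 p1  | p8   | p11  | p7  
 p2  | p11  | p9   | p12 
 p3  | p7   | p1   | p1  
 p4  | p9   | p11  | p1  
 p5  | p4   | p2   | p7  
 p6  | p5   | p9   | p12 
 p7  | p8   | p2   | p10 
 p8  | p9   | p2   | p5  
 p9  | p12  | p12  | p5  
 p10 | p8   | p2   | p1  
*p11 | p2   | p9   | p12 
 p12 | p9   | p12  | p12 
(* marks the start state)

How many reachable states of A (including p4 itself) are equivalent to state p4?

2

States {p3,p6} cannot be reached from the start state, so discard them.
Start with accepting vs non-accepting: {p1,p2,p5,p7,p9,p10,p11} | {p4,p8,p12}.
Split {p1,p2,p5,p7,p9,p10,p11} by δ(·,a) → {p1,p5,p7,p9,p10} and {p2,p11}.
Refine {p1,p5,p7,p9,p10} on symbol b: members go to different blocks, giving {p1,p5,p7,p10} and {p9}.
Split {p4,p8,p12} by δ(·,b) → {p4,p8} and {p12}.
Stable partition: {p1,p5,p7,p10} | {p4,p8} | {p2,p11} | {p9} | {p12} — 5 equivalence classes.
The equivalence class containing p4 is {p4,p8}, of size 2.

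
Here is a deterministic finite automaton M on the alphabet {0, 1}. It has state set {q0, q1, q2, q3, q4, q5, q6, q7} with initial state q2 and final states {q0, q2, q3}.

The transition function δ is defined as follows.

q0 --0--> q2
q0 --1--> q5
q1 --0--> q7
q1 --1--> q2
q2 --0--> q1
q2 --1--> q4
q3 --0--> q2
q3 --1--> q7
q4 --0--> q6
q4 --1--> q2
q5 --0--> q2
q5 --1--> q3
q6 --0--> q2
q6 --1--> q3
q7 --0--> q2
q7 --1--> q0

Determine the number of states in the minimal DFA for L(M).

4

Every state is reachable, so we keep all 8.
P0 = {q0,q2,q3} | {q1,q4,q5,q6,q7}.
Split {q0,q2,q3} by δ(·,0) → {q0,q3} and {q2}.
On input 0, block {q1,q4,q5,q6,q7} splits into {q5,q6,q7} and {q1,q4}.
No further refinement is possible. Final partition (4 blocks): {q0,q3} | {q5,q6,q7} | {q2} | {q1,q4}.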